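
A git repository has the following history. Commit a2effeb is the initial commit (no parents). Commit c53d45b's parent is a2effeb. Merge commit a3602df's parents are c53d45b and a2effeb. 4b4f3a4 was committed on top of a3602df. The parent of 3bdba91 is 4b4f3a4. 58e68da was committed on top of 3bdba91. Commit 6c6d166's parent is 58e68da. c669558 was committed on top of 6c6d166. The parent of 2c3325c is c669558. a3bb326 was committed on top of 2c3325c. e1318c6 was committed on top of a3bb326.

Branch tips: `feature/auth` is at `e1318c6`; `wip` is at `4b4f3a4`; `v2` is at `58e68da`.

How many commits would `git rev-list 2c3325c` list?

9

Walking parent pointers from 2c3325c: reachable set = {2c3325c, 3bdba91, 4b4f3a4, 58e68da, 6c6d166, a2effeb, a3602df, c53d45b, c669558}.
That is 9 commits.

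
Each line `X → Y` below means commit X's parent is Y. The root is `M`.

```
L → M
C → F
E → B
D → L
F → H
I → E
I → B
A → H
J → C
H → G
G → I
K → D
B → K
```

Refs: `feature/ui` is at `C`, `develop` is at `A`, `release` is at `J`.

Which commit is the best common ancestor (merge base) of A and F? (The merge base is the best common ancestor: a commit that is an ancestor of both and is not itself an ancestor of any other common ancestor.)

H

Ancestors of A: {A, B, D, E, G, H, I, K, L, M}.
Ancestors of F: {B, D, E, F, G, H, I, K, L, M}.
Common ancestors: {B, D, E, G, H, I, K, L, M}.
Among these, H is not an ancestor of any other common ancestor — it is the merge base.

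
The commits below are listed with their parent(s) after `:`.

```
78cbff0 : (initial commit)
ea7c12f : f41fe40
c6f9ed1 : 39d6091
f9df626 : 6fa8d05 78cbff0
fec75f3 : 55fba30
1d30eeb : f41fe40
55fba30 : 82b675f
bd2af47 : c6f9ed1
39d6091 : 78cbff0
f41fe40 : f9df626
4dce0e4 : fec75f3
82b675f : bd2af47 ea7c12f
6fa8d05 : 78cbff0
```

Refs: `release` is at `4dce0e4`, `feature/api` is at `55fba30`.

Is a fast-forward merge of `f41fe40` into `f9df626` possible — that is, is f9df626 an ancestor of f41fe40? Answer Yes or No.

Yes

A fast-forward from f9df626 to f41fe40 is possible iff f9df626 is an ancestor of f41fe40.
Ancestors of f41fe40: {6fa8d05, 78cbff0, f41fe40, f9df626}.
f9df626 is among them, so fast-forward is possible.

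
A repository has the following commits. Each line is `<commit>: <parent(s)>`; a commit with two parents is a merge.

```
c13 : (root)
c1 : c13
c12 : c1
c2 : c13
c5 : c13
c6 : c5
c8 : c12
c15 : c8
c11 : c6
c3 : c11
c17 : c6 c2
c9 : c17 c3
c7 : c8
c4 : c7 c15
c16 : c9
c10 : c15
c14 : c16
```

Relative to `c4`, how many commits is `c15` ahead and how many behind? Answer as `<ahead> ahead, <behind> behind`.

Reachable from c15: {c1, c12, c13, c15, c8}.
Reachable from c4: {c1, c12, c13, c15, c4, c7, c8}.
Only in c15's history (ahead): {} — 0.
Only in c4's history (behind): {c4, c7} — 2.

0 ahead, 2 behind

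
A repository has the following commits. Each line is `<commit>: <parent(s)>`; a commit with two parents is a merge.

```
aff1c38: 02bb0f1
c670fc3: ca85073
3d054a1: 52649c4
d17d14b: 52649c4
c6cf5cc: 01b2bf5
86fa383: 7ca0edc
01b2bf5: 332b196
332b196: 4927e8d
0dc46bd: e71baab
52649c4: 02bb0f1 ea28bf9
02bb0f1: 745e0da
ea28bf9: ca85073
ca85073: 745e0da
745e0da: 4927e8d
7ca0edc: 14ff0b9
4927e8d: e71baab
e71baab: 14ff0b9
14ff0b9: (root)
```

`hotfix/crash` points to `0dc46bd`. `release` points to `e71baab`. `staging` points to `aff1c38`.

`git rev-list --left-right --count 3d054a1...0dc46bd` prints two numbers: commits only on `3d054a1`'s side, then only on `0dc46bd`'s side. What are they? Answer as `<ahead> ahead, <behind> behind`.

7 ahead, 1 behind

Reachable from 3d054a1: {02bb0f1, 14ff0b9, 3d054a1, 4927e8d, 52649c4, 745e0da, ca85073, e71baab, ea28bf9}.
Reachable from 0dc46bd: {0dc46bd, 14ff0b9, e71baab}.
Only in 3d054a1's history (ahead): {02bb0f1, 3d054a1, 4927e8d, 52649c4, 745e0da, ca85073, ea28bf9} — 7.
Only in 0dc46bd's history (behind): {0dc46bd} — 1.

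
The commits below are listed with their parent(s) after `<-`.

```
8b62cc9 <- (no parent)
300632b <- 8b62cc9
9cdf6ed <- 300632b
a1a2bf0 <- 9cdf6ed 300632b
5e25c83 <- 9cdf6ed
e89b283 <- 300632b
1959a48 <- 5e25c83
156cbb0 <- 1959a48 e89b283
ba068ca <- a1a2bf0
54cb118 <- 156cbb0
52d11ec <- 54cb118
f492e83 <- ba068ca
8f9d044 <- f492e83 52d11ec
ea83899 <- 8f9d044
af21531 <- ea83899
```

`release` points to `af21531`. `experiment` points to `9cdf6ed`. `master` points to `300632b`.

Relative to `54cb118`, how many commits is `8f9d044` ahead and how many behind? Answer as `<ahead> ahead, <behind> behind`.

5 ahead, 0 behind

Reachable from 8f9d044: {156cbb0, 1959a48, 300632b, 52d11ec, 54cb118, 5e25c83, 8b62cc9, 8f9d044, 9cdf6ed, a1a2bf0, ba068ca, e89b283, f492e83}.
Reachable from 54cb118: {156cbb0, 1959a48, 300632b, 54cb118, 5e25c83, 8b62cc9, 9cdf6ed, e89b283}.
Only in 8f9d044's history (ahead): {52d11ec, 8f9d044, a1a2bf0, ba068ca, f492e83} — 5.
Only in 54cb118's history (behind): {} — 0.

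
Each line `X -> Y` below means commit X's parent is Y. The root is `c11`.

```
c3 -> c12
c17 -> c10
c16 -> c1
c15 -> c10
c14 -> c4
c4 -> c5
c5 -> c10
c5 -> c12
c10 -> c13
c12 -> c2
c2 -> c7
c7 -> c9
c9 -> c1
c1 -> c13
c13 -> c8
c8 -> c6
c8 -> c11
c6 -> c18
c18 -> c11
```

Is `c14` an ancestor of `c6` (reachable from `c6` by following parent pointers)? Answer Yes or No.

Ancestors of c6: {c11, c18, c6}.
c14 is not in that set, so it is not an ancestor of c6.

No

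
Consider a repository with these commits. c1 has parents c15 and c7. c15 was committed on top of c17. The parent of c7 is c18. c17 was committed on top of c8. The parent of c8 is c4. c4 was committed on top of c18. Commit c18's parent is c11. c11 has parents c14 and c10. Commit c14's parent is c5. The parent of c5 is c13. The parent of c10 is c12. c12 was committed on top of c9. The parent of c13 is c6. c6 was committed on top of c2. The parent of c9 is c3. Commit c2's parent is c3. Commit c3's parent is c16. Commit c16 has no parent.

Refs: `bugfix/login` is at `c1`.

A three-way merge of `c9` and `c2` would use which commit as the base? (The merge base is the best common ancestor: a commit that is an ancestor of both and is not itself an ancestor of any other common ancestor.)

c3

Ancestors of c9: {c16, c3, c9}.
Ancestors of c2: {c16, c2, c3}.
Common ancestors: {c16, c3}.
Among these, c3 is not an ancestor of any other common ancestor — it is the merge base.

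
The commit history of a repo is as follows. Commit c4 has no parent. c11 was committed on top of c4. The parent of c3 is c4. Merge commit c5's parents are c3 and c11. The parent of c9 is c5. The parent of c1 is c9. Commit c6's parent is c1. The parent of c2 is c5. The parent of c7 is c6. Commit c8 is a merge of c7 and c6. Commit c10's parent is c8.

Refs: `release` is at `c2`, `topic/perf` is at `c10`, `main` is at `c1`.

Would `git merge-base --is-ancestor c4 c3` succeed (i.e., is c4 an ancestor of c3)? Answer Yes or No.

Yes

Ancestors of c3 (commits reachable by following parents): {c3, c4}.
c4 is in that set, so it is an ancestor of c3.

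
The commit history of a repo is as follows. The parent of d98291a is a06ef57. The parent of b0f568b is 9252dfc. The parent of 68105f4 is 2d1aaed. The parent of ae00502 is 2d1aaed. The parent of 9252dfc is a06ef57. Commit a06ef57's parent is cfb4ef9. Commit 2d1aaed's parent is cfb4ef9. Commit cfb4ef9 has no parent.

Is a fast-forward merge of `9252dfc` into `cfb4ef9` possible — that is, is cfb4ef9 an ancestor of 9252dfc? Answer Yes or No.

Yes

A fast-forward from cfb4ef9 to 9252dfc is possible iff cfb4ef9 is an ancestor of 9252dfc.
Ancestors of 9252dfc: {9252dfc, a06ef57, cfb4ef9}.
cfb4ef9 is among them, so fast-forward is possible.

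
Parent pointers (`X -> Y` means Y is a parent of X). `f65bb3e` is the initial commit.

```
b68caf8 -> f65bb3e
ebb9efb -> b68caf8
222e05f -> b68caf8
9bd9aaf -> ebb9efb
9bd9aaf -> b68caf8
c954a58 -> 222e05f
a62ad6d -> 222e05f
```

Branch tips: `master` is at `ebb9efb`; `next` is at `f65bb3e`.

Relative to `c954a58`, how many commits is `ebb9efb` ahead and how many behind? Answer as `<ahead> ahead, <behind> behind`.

1 ahead, 2 behind

Reachable from ebb9efb: {b68caf8, ebb9efb, f65bb3e}.
Reachable from c954a58: {222e05f, b68caf8, c954a58, f65bb3e}.
Only in ebb9efb's history (ahead): {ebb9efb} — 1.
Only in c954a58's history (behind): {222e05f, c954a58} — 2.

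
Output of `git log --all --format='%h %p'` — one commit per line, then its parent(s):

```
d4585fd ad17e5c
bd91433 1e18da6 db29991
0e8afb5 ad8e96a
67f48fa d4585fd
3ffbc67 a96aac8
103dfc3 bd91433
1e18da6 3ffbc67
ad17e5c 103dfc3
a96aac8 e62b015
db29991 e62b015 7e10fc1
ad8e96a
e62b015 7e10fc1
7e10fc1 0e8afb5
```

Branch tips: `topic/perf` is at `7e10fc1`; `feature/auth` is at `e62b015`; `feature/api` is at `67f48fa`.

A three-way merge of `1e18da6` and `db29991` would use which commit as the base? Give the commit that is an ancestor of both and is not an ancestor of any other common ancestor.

Ancestors of 1e18da6: {0e8afb5, 1e18da6, 3ffbc67, 7e10fc1, a96aac8, ad8e96a, e62b015}.
Ancestors of db29991: {0e8afb5, 7e10fc1, ad8e96a, db29991, e62b015}.
Common ancestors: {0e8afb5, 7e10fc1, ad8e96a, e62b015}.
Among these, e62b015 is not an ancestor of any other common ancestor — it is the merge base.

e62b015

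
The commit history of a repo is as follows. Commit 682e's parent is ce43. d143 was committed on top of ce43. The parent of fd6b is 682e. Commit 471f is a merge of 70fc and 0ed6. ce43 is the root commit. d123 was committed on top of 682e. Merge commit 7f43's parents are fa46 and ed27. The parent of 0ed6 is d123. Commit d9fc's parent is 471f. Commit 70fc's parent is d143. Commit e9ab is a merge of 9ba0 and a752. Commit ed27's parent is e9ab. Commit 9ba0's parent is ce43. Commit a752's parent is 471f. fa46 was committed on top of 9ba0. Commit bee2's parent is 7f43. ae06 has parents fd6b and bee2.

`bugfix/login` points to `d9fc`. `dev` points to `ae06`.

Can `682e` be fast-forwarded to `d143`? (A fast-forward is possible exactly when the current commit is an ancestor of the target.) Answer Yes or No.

A fast-forward from 682e to d143 is possible iff 682e is an ancestor of d143.
Ancestors of d143: {ce43, d143}.
682e is not among them, so fast-forward is not possible.

No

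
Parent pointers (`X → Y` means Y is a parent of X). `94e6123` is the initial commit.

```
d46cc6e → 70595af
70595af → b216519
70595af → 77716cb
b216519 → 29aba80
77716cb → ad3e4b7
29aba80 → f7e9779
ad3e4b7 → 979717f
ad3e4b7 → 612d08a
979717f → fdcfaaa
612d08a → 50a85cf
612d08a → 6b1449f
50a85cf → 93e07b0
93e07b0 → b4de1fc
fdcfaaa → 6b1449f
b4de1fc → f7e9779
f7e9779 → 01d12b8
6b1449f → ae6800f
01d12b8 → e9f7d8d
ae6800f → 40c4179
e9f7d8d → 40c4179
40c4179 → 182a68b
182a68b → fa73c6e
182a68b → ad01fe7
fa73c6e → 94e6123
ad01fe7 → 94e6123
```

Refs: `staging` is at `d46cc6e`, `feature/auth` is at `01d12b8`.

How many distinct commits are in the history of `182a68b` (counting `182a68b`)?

Walking parent pointers from 182a68b: reachable set = {182a68b, 94e6123, ad01fe7, fa73c6e}.
That is 4 commits.

4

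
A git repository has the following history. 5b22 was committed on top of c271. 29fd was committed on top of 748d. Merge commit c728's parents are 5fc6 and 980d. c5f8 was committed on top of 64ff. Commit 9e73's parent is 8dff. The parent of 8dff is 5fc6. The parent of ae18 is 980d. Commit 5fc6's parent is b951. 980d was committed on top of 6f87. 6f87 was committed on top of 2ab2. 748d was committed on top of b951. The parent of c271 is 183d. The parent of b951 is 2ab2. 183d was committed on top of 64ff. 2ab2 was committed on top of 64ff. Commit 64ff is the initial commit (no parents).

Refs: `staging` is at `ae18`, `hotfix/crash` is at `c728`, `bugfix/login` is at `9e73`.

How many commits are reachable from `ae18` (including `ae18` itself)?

Walking parent pointers from ae18: reachable set = {2ab2, 64ff, 6f87, 980d, ae18}.
That is 5 commits.

5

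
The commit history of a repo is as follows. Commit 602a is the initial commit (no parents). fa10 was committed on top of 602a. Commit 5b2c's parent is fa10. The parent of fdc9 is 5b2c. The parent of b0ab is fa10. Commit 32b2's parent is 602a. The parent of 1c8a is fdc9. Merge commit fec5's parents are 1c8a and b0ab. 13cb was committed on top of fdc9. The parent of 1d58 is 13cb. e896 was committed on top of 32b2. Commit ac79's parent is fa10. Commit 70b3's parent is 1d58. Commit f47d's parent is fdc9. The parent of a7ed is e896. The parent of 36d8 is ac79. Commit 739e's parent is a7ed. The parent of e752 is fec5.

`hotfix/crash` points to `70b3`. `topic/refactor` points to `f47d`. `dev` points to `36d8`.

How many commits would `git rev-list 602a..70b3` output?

6

Reachable from 70b3: {13cb, 1d58, 5b2c, 602a, 70b3, fa10, fdc9}.
Reachable from 602a: {602a}.
In 70b3's history but not 602a's: {13cb, 1d58, 5b2c, 70b3, fa10, fdc9} — 6 commits.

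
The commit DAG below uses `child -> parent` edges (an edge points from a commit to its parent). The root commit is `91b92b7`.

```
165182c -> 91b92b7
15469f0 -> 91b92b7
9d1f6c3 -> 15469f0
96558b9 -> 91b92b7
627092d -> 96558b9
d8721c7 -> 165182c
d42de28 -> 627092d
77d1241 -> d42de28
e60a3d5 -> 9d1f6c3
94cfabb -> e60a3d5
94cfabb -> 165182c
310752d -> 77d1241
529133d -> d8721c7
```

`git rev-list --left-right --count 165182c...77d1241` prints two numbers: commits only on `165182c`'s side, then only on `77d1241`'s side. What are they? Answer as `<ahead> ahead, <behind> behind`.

1 ahead, 4 behind

Reachable from 165182c: {165182c, 91b92b7}.
Reachable from 77d1241: {627092d, 77d1241, 91b92b7, 96558b9, d42de28}.
Only in 165182c's history (ahead): {165182c} — 1.
Only in 77d1241's history (behind): {627092d, 77d1241, 96558b9, d42de28} — 4.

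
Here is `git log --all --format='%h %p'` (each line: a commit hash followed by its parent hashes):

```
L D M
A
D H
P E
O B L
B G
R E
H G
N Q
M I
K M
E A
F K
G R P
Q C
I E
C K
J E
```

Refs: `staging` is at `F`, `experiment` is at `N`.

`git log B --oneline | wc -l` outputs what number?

Walking parent pointers from B: reachable set = {A, B, E, G, P, R}.
That is 6 commits.

6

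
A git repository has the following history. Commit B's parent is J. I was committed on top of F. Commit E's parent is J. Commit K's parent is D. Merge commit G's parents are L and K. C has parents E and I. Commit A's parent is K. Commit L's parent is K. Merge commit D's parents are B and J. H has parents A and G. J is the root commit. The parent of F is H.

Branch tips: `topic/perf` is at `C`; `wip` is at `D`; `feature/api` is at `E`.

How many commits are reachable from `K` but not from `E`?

3

Reachable from K: {B, D, J, K}.
Reachable from E: {E, J}.
In K's history but not E's: {B, D, K} — 3 commits.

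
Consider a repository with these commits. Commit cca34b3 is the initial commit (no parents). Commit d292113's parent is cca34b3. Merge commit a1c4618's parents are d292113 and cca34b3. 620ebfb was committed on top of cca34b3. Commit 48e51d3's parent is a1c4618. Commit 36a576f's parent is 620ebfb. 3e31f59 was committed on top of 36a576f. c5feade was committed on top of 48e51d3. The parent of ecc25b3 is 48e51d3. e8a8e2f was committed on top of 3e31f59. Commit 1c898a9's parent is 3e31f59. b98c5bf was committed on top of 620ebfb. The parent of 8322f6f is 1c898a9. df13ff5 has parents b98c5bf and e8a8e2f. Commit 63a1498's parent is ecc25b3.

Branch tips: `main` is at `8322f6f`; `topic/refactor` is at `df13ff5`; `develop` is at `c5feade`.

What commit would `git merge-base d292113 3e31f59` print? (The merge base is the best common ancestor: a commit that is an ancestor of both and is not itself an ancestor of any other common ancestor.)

cca34b3

Ancestors of d292113: {cca34b3, d292113}.
Ancestors of 3e31f59: {36a576f, 3e31f59, 620ebfb, cca34b3}.
Common ancestors: {cca34b3}.
The only common ancestor is cca34b3, so it is the merge base.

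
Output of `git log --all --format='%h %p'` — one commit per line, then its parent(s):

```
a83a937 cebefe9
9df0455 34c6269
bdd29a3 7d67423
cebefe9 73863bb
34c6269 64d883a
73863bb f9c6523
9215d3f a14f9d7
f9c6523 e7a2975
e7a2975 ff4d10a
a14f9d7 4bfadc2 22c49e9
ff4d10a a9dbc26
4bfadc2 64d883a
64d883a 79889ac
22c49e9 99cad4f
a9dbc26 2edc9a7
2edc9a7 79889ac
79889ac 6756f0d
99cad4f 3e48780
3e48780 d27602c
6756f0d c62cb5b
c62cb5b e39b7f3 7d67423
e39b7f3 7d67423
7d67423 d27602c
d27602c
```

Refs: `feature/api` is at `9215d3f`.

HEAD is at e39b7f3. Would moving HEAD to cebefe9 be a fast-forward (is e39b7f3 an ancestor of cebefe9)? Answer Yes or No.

A fast-forward from e39b7f3 to cebefe9 is possible iff e39b7f3 is an ancestor of cebefe9.
Ancestors of cebefe9: {2edc9a7, 6756f0d, 73863bb, 79889ac, 7d67423, a9dbc26, c62cb5b, cebefe9, d27602c, e39b7f3, e7a2975, f9c6523, ff4d10a}.
e39b7f3 is among them, so fast-forward is possible.

Yes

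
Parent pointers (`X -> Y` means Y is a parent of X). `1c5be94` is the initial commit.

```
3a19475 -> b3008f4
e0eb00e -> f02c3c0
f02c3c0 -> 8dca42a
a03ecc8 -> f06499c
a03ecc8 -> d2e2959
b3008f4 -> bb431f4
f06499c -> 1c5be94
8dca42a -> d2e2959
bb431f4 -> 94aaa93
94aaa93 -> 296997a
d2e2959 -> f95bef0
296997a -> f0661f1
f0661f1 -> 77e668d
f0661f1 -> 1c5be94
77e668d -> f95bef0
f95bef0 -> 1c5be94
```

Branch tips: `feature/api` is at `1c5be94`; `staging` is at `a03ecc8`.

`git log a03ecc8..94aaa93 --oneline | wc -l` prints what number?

Reachable from 94aaa93: {1c5be94, 296997a, 77e668d, 94aaa93, f0661f1, f95bef0}.
Reachable from a03ecc8: {1c5be94, a03ecc8, d2e2959, f06499c, f95bef0}.
In 94aaa93's history but not a03ecc8's: {296997a, 77e668d, 94aaa93, f0661f1} — 4 commits.

4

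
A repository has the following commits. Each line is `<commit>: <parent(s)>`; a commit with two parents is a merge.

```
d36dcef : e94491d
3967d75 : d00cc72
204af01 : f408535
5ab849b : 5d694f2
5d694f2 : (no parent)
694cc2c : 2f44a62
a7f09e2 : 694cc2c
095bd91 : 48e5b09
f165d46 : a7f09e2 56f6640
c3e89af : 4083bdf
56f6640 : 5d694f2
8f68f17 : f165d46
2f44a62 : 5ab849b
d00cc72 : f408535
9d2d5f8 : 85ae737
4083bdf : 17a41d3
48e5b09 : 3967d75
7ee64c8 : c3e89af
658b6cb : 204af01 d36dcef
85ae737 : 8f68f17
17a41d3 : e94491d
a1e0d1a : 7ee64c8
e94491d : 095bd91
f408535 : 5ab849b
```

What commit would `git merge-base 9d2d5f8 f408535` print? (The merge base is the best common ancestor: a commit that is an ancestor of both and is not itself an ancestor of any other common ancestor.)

5ab849b

Ancestors of 9d2d5f8: {2f44a62, 56f6640, 5ab849b, 5d694f2, 694cc2c, 85ae737, 8f68f17, 9d2d5f8, a7f09e2, f165d46}.
Ancestors of f408535: {5ab849b, 5d694f2, f408535}.
Common ancestors: {5ab849b, 5d694f2}.
Among these, 5ab849b is not an ancestor of any other common ancestor — it is the merge base.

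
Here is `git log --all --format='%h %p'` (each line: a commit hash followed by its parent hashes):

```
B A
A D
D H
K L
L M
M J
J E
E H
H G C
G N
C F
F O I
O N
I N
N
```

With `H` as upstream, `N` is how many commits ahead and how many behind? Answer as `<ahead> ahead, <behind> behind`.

0 ahead, 6 behind

Reachable from N: {N}.
Reachable from H: {C, F, G, H, I, N, O}.
Only in N's history (ahead): {} — 0.
Only in H's history (behind): {C, F, G, H, I, O} — 6.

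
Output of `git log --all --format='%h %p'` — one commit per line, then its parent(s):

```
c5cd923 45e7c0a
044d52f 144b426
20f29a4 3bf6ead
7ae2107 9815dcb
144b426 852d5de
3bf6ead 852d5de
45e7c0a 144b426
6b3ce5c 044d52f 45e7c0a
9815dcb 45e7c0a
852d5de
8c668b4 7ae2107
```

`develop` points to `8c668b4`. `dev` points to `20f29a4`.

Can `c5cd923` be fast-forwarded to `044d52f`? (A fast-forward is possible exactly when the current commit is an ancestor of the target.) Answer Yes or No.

A fast-forward from c5cd923 to 044d52f is possible iff c5cd923 is an ancestor of 044d52f.
Ancestors of 044d52f: {044d52f, 144b426, 852d5de}.
c5cd923 is not among them, so fast-forward is not possible.

No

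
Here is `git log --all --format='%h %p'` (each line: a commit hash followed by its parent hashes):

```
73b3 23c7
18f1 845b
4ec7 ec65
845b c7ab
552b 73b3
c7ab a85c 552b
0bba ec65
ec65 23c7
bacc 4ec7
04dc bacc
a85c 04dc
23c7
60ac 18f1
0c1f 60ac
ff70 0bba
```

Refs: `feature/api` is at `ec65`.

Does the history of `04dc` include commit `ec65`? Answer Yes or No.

Ancestors of 04dc (commits reachable by following parents): {04dc, 23c7, 4ec7, bacc, ec65}.
ec65 is in that set, so it is an ancestor of 04dc.

Yes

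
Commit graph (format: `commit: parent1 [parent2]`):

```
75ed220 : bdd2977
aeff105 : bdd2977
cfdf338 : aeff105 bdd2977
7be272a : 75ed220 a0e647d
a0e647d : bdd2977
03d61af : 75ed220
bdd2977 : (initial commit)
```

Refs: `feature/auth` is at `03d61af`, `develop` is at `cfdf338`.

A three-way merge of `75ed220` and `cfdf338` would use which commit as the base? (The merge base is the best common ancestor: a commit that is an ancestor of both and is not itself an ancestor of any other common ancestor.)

Ancestors of 75ed220: {75ed220, bdd2977}.
Ancestors of cfdf338: {aeff105, bdd2977, cfdf338}.
Common ancestors: {bdd2977}.
The only common ancestor is bdd2977, so it is the merge base.

bdd2977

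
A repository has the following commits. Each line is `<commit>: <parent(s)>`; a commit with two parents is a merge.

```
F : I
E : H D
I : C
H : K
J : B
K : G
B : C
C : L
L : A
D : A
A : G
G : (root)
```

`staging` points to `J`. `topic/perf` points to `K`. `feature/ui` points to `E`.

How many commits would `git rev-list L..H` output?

Reachable from H: {G, H, K}.
Reachable from L: {A, G, L}.
In H's history but not L's: {H, K} — 2 commits.

2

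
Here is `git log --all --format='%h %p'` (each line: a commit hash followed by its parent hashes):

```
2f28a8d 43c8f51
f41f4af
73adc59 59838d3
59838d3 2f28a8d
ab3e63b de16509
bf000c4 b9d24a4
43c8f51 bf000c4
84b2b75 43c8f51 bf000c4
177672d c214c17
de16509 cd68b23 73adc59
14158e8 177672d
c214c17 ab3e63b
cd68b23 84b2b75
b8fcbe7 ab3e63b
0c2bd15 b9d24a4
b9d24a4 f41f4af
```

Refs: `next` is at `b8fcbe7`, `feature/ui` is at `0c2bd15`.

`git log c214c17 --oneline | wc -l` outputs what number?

Walking parent pointers from c214c17: reachable set = {2f28a8d, 43c8f51, 59838d3, 73adc59, 84b2b75, ab3e63b, b9d24a4, bf000c4, c214c17, cd68b23, de16509, f41f4af}.
That is 12 commits.

12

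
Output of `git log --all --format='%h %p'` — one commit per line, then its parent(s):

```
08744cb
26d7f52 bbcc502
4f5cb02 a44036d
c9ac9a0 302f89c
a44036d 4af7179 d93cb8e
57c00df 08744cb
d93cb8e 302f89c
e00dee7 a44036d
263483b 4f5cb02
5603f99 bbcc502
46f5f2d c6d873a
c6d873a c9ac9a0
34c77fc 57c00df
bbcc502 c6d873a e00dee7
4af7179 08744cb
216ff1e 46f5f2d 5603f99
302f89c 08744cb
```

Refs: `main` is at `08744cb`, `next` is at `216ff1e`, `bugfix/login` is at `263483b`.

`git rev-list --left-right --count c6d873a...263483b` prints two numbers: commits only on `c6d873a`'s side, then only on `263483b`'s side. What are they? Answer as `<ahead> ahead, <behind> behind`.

Reachable from c6d873a: {08744cb, 302f89c, c6d873a, c9ac9a0}.
Reachable from 263483b: {08744cb, 263483b, 302f89c, 4af7179, 4f5cb02, a44036d, d93cb8e}.
Only in c6d873a's history (ahead): {c6d873a, c9ac9a0} — 2.
Only in 263483b's history (behind): {263483b, 4af7179, 4f5cb02, a44036d, d93cb8e} — 5.

2 ahead, 5 behind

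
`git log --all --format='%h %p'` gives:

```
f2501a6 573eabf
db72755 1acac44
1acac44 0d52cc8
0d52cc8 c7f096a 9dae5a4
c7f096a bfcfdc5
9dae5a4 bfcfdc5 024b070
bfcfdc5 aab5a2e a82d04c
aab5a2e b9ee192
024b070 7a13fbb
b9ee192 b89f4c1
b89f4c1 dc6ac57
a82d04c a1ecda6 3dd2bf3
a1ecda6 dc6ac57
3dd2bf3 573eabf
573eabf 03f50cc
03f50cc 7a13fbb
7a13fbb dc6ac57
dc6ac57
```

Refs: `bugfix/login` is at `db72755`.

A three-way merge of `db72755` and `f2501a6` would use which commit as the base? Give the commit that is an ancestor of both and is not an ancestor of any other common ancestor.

Ancestors of db72755: {024b070, 03f50cc, 0d52cc8, 1acac44, 3dd2bf3, 573eabf, 7a13fbb, 9dae5a4, a1ecda6, a82d04c, aab5a2e, b89f4c1, b9ee192, bfcfdc5, c7f096a, db72755, dc6ac57}.
Ancestors of f2501a6: {03f50cc, 573eabf, 7a13fbb, dc6ac57, f2501a6}.
Common ancestors: {03f50cc, 573eabf, 7a13fbb, dc6ac57}.
Among these, 573eabf is not an ancestor of any other common ancestor — it is the merge base.

573eabf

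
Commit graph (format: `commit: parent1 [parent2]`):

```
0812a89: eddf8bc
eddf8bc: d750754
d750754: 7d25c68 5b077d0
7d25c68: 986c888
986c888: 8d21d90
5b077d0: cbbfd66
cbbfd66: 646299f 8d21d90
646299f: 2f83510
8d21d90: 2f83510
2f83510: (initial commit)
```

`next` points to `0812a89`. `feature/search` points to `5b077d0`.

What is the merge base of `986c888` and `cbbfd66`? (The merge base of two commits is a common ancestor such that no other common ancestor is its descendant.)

Ancestors of 986c888: {2f83510, 8d21d90, 986c888}.
Ancestors of cbbfd66: {2f83510, 646299f, 8d21d90, cbbfd66}.
Common ancestors: {2f83510, 8d21d90}.
Among these, 8d21d90 is not an ancestor of any other common ancestor — it is the merge base.

8d21d90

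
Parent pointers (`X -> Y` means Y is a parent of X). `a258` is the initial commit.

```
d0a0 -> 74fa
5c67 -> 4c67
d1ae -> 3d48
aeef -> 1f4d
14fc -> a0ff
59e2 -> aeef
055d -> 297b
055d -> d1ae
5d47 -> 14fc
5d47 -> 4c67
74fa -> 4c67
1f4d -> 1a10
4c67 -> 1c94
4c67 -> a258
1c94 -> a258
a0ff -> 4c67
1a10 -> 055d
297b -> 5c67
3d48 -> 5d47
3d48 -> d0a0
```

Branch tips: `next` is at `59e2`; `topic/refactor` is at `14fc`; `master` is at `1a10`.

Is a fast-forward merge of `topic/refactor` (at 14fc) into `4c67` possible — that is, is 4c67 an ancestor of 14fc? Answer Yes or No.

A fast-forward from 4c67 to 14fc is possible iff 4c67 is an ancestor of 14fc.
Ancestors of 14fc: {14fc, 1c94, 4c67, a0ff, a258}.
4c67 is among them, so fast-forward is possible.

Yes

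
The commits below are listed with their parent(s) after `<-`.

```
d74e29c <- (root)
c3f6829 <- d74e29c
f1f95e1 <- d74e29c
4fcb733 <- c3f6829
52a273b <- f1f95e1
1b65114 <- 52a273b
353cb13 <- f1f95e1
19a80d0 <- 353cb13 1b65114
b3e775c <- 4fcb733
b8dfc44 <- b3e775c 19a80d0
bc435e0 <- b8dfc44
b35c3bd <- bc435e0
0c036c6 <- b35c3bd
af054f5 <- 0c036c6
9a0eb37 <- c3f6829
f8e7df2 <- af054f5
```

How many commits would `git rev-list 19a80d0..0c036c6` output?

Reachable from 0c036c6: {0c036c6, 19a80d0, 1b65114, 353cb13, 4fcb733, 52a273b, b35c3bd, b3e775c, b8dfc44, bc435e0, c3f6829, d74e29c, f1f95e1}.
Reachable from 19a80d0: {19a80d0, 1b65114, 353cb13, 52a273b, d74e29c, f1f95e1}.
In 0c036c6's history but not 19a80d0's: {0c036c6, 4fcb733, b35c3bd, b3e775c, b8dfc44, bc435e0, c3f6829} — 7 commits.

7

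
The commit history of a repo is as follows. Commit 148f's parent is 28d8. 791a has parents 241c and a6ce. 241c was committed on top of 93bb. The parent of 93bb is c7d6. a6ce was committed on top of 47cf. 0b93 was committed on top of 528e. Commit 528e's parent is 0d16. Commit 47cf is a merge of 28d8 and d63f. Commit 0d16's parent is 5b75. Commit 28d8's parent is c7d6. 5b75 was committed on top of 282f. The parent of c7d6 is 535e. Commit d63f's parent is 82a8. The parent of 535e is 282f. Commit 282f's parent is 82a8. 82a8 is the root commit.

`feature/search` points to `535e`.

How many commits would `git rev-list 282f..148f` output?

Reachable from 148f: {148f, 282f, 28d8, 535e, 82a8, c7d6}.
Reachable from 282f: {282f, 82a8}.
In 148f's history but not 282f's: {148f, 28d8, 535e, c7d6} — 4 commits.

4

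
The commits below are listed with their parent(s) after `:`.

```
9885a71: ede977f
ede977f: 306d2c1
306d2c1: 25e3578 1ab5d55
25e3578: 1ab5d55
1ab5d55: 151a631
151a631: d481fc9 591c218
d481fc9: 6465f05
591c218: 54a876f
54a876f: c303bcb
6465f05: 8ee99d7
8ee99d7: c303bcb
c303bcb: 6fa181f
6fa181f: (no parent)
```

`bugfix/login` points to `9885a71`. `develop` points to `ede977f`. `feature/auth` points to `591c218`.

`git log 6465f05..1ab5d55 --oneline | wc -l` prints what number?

5

Reachable from 1ab5d55: {151a631, 1ab5d55, 54a876f, 591c218, 6465f05, 6fa181f, 8ee99d7, c303bcb, d481fc9}.
Reachable from 6465f05: {6465f05, 6fa181f, 8ee99d7, c303bcb}.
In 1ab5d55's history but not 6465f05's: {151a631, 1ab5d55, 54a876f, 591c218, d481fc9} — 5 commits.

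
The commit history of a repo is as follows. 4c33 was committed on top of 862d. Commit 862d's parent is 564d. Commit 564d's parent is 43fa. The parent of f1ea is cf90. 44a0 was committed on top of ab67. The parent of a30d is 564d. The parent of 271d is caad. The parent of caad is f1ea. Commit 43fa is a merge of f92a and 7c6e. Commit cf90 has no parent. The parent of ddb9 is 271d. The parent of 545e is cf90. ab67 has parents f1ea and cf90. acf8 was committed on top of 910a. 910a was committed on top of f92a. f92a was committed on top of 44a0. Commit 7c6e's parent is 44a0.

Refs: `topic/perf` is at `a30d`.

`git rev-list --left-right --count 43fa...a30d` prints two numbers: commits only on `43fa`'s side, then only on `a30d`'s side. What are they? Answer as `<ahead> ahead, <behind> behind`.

Reachable from 43fa: {43fa, 44a0, 7c6e, ab67, cf90, f1ea, f92a}.
Reachable from a30d: {43fa, 44a0, 564d, 7c6e, a30d, ab67, cf90, f1ea, f92a}.
Only in 43fa's history (ahead): {} — 0.
Only in a30d's history (behind): {564d, a30d} — 2.

0 ahead, 2 behind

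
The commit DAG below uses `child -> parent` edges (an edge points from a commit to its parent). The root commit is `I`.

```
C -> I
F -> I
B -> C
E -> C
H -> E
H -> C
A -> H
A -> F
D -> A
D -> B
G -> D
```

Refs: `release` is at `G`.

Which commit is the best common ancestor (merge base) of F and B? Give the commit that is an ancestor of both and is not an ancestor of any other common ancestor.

I

Ancestors of F: {F, I}.
Ancestors of B: {B, C, I}.
Common ancestors: {I}.
The only common ancestor is I, so it is the merge base.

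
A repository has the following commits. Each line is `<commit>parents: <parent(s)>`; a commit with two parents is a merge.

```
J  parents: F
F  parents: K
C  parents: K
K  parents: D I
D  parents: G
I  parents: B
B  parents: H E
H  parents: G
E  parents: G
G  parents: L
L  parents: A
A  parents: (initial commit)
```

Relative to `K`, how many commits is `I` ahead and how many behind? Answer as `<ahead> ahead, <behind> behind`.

Reachable from I: {A, B, E, G, H, I, L}.
Reachable from K: {A, B, D, E, G, H, I, K, L}.
Only in I's history (ahead): {} — 0.
Only in K's history (behind): {D, K} — 2.

0 ahead, 2 behind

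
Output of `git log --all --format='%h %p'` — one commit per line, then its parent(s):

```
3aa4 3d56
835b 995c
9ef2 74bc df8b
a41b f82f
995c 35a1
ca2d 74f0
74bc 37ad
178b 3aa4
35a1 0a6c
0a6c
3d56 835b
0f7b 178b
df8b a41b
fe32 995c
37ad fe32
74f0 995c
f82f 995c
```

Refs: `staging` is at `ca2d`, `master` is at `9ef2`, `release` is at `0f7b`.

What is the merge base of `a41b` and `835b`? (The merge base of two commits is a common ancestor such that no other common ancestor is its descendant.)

995c

Ancestors of a41b: {0a6c, 35a1, 995c, a41b, f82f}.
Ancestors of 835b: {0a6c, 35a1, 835b, 995c}.
Common ancestors: {0a6c, 35a1, 995c}.
Among these, 995c is not an ancestor of any other common ancestor — it is the merge base.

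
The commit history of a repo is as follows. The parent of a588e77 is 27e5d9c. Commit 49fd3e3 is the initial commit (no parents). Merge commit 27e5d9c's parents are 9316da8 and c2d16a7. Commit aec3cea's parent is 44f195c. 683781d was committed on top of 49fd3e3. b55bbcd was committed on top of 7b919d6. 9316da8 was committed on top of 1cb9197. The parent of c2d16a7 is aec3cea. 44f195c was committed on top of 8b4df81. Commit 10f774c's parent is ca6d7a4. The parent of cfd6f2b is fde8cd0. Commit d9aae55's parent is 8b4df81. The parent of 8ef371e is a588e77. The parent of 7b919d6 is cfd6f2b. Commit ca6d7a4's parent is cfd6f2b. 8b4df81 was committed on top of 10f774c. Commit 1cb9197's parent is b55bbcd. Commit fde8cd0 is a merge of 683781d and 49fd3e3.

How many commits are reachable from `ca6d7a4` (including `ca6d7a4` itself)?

5

Walking parent pointers from ca6d7a4: reachable set = {49fd3e3, 683781d, ca6d7a4, cfd6f2b, fde8cd0}.
That is 5 commits.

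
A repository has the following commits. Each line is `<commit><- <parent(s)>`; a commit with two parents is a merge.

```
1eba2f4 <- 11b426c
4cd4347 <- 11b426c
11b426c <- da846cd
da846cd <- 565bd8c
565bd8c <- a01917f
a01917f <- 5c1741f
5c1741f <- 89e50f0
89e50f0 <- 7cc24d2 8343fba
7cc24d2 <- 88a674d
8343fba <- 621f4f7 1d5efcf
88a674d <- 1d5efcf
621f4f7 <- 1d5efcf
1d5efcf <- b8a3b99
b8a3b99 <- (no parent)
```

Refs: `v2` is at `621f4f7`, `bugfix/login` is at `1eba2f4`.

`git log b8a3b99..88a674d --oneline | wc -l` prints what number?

2

Reachable from 88a674d: {1d5efcf, 88a674d, b8a3b99}.
Reachable from b8a3b99: {b8a3b99}.
In 88a674d's history but not b8a3b99's: {1d5efcf, 88a674d} — 2 commits.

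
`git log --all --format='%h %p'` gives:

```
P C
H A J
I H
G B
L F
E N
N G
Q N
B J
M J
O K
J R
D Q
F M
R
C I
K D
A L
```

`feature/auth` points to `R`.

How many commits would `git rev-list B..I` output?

6

Reachable from I: {A, F, H, I, J, L, M, R}.
Reachable from B: {B, J, R}.
In I's history but not B's: {A, F, H, I, L, M} — 6 commits.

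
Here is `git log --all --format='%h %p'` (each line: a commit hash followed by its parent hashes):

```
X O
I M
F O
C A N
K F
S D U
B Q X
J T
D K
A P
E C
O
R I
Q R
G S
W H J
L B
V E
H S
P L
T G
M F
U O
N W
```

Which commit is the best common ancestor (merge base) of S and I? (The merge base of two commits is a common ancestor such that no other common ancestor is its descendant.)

Ancestors of S: {D, F, K, O, S, U}.
Ancestors of I: {F, I, M, O}.
Common ancestors: {F, O}.
Among these, F is not an ancestor of any other common ancestor — it is the merge base.

F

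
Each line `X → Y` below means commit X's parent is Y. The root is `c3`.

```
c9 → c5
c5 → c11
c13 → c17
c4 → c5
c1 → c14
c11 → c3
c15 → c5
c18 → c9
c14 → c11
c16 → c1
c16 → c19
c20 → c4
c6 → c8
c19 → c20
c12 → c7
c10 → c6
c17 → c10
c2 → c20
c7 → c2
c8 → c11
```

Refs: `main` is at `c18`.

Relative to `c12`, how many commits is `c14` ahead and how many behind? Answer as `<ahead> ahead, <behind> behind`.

Reachable from c14: {c11, c14, c3}.
Reachable from c12: {c11, c12, c2, c20, c3, c4, c5, c7}.
Only in c14's history (ahead): {c14} — 1.
Only in c12's history (behind): {c12, c2, c20, c4, c5, c7} — 6.

1 ahead, 6 behind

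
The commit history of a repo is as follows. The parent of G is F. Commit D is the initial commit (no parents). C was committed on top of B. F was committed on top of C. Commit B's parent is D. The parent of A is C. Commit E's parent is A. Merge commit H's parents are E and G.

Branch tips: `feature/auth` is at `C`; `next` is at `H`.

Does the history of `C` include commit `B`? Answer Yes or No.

Yes

Ancestors of C (commits reachable by following parents): {B, C, D}.
B is in that set, so it is an ancestor of C.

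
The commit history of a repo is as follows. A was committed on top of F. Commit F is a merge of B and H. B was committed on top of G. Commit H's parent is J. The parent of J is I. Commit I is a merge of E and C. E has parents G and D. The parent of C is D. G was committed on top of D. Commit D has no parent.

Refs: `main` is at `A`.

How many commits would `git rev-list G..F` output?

7

Reachable from F: {B, C, D, E, F, G, H, I, J}.
Reachable from G: {D, G}.
In F's history but not G's: {B, C, E, F, H, I, J} — 7 commits.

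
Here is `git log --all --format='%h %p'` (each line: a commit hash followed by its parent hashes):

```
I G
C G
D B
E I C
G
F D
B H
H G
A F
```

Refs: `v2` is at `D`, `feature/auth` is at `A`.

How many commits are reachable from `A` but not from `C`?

Reachable from A: {A, B, D, F, G, H}.
Reachable from C: {C, G}.
In A's history but not C's: {A, B, D, F, H} — 5 commits.

5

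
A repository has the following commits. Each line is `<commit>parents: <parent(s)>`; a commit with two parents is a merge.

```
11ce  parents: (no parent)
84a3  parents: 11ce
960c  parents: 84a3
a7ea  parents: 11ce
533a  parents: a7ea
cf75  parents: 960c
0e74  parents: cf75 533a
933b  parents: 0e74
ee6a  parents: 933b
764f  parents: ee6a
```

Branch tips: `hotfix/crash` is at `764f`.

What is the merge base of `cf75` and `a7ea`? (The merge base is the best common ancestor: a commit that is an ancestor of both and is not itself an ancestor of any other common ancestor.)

Ancestors of cf75: {11ce, 84a3, 960c, cf75}.
Ancestors of a7ea: {11ce, a7ea}.
Common ancestors: {11ce}.
The only common ancestor is 11ce, so it is the merge base.

11ce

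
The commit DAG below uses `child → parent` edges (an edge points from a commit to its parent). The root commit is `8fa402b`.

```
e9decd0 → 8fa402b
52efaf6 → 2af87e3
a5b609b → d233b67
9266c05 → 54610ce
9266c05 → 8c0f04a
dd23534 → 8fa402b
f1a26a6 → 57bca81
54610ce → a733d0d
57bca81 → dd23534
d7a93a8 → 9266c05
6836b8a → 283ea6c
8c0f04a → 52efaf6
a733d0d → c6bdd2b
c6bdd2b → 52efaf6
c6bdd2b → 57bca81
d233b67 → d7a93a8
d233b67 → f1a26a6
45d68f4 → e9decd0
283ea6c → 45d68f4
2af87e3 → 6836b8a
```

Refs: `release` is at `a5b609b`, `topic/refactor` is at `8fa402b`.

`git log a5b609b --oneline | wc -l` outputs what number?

Walking parent pointers from a5b609b: reachable set = {283ea6c, 2af87e3, 45d68f4, 52efaf6, 54610ce, 57bca81, 6836b8a, 8c0f04a, 8fa402b, 9266c05, a5b609b, a733d0d, c6bdd2b, d233b67, d7a93a8, dd23534, e9decd0, f1a26a6}.
That is 18 commits.

18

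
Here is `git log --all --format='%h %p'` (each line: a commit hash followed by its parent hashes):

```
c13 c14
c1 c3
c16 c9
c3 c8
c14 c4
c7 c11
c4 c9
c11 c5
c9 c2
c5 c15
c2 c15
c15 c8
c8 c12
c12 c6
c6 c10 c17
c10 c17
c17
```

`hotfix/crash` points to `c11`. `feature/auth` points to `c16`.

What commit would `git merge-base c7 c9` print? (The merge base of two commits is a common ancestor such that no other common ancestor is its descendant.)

Ancestors of c7: {c10, c11, c12, c15, c17, c5, c6, c7, c8}.
Ancestors of c9: {c10, c12, c15, c17, c2, c6, c8, c9}.
Common ancestors: {c10, c12, c15, c17, c6, c8}.
Among these, c15 is not an ancestor of any other common ancestor — it is the merge base.

c15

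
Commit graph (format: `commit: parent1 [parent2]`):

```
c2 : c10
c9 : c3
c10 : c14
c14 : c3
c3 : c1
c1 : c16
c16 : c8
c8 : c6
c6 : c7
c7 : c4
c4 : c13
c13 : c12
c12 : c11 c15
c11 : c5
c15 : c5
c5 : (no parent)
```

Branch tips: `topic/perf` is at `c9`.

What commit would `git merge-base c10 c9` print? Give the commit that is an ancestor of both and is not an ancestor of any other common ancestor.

Ancestors of c10: {c1, c10, c11, c12, c13, c14, c15, c16, c3, c4, c5, c6, c7, c8}.
Ancestors of c9: {c1, c11, c12, c13, c15, c16, c3, c4, c5, c6, c7, c8, c9}.
Common ancestors: {c1, c11, c12, c13, c15, c16, c3, c4, c5, c6, c7, c8}.
Among these, c3 is not an ancestor of any other common ancestor — it is the merge base.

c3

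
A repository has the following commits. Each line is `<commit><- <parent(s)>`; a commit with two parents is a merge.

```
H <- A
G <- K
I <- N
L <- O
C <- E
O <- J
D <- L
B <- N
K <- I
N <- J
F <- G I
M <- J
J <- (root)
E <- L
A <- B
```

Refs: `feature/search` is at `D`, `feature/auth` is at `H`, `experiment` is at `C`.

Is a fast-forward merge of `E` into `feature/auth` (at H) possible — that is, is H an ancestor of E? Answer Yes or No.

A fast-forward from H to E is possible iff H is an ancestor of E.
Ancestors of E: {E, J, L, O}.
H is not among them, so fast-forward is not possible.

No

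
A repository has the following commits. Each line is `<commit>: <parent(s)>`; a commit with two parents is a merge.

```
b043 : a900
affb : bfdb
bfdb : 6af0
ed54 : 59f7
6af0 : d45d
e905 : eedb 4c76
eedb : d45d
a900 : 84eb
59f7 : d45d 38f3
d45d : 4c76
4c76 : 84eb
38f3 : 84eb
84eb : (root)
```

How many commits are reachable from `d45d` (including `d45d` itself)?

3

Walking parent pointers from d45d: reachable set = {4c76, 84eb, d45d}.
That is 3 commits.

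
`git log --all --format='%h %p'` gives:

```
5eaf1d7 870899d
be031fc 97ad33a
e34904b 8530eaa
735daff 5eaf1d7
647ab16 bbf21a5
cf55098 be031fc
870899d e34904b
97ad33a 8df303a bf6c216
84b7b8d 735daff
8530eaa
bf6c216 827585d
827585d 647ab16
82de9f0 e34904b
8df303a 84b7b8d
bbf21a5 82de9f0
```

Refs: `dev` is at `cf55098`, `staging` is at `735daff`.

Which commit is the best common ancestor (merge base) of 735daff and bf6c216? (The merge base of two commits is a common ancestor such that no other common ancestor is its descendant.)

Ancestors of 735daff: {5eaf1d7, 735daff, 8530eaa, 870899d, e34904b}.
Ancestors of bf6c216: {647ab16, 827585d, 82de9f0, 8530eaa, bbf21a5, bf6c216, e34904b}.
Common ancestors: {8530eaa, e34904b}.
Among these, e34904b is not an ancestor of any other common ancestor — it is the merge base.

e34904b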